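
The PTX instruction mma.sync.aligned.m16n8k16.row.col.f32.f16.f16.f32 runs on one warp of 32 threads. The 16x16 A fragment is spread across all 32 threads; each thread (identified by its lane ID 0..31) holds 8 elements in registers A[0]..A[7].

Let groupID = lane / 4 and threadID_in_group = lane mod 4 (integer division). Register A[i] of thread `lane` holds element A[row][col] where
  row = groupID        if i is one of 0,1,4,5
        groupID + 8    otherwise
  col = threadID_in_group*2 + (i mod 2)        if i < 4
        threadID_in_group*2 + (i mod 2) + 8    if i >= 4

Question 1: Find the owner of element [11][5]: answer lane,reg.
14,3

r=11→G=3,rhi=1  c=5→chi=0,T=2,p=1
L=3*4+2=14  i=0*4+1*2+1=3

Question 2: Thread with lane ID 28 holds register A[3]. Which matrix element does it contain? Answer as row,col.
15,1

lane 28: G=7 (28/4), T=0 (28%4)
i=3: r=7+8=15, c=0*2+1+0=1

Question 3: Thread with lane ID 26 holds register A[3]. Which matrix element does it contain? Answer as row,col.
14,5

L=26⇒gr=26>>2=6, th=26&3=2
[3]⇒row 6+8=14  col 2·2+1+0=5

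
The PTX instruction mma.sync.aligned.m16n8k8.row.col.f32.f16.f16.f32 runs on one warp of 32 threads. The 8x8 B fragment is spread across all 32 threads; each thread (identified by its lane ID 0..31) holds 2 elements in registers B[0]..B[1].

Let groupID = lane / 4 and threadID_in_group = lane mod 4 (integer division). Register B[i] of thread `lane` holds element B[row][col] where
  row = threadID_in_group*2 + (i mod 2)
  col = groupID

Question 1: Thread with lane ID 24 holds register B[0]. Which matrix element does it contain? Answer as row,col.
0,6

lane 24=>24/4=6, 24 mod 4=0
i=0  r:2·0+0=>0  c:6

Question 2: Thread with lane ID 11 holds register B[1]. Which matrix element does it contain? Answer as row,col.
7,2

lane 11→11/4=2, 11 mod 4=3
i=1  r:2·3+1→7  c:2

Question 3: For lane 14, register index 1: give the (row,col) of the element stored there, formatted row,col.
5,3

lane 14: G=3 (14/4), T=2 (14%4)
i=1: r=2*2+1=5, c=G=3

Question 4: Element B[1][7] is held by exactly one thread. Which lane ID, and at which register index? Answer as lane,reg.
28,1

c: 7->gid=7  r: 1->tid=0,i&1=1
L=7*4+0=28  i=1=1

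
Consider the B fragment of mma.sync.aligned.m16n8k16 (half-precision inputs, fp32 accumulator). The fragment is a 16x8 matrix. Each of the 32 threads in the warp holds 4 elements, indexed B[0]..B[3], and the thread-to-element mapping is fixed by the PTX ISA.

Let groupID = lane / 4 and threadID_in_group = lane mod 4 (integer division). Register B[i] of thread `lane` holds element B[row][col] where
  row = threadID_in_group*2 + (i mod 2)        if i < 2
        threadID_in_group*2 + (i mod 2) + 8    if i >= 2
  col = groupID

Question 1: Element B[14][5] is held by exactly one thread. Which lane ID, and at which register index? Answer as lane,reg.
23,2

c=5⇒gr=5  r=14⇒Rb=1,th=3,odd=0
L=5*4+3=23  i=1*2+0=2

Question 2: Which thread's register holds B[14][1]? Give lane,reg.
7,2

c=1->g=1  r=14->rb=1,t=3,b0=0
L=1*4+3=7  i=1*2+0=2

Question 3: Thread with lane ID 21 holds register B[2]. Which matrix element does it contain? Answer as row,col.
21: G=5,T=1
[2] (1*2+0+8,5) = (10,5)

10,5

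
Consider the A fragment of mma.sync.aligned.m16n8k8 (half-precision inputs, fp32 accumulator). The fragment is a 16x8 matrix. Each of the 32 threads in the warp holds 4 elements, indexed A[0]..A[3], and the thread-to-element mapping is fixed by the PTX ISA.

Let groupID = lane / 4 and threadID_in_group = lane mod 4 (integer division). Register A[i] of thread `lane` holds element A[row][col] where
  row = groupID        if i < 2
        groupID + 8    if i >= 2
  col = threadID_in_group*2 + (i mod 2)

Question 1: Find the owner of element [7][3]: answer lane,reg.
29,1

r=7->g=7,rb=0  c=3->t=1,b0=1
L=7*4+1=29  i=0*2+1=1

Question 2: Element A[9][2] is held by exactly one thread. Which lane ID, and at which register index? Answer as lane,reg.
5,2

r: 9->gid=1,r8=1  c: 2->tid=1,i&1=0
L=1*4+1=5  i=1*2+0=2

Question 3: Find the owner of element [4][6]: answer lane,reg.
r=4→G=4,rhi=0  c=6→T=3,p=0
L=4*4+3=19  i=0*2+0=0

19,0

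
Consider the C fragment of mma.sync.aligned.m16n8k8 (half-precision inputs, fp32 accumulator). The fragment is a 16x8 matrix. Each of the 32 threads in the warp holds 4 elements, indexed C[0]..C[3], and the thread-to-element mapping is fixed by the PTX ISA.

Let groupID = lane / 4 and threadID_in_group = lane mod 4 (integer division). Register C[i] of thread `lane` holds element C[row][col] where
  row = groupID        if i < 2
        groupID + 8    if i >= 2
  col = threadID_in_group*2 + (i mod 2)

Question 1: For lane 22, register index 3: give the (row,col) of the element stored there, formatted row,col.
22: g=5,t=2
[3] (5+8,2*2+1) = (13,5)

13,5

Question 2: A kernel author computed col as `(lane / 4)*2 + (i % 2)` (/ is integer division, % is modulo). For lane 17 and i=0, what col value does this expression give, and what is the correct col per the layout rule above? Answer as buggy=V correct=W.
buggy=8 correct=2

`(lane / 4)*2 + (i % 2)`[17,0]=>8
17: grp=4,tig=1
[0] (4+0,1*2+0) = (4,2)
col: 8 vs 2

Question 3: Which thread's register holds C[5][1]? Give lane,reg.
r=5→G=5,rhi=0  c=1→T=0,p=1
L=5*4+0=20  i=0*2+1=1

20,1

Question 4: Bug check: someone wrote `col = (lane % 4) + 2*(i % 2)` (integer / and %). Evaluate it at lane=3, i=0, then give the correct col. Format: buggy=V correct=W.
buggy=3 correct=6

`(lane % 4) + 2*(i % 2)`[3,0]->3
3: gid=0,tid=3
[0] (0+0,3*2+0) = (0,6)
col: 3 vs 6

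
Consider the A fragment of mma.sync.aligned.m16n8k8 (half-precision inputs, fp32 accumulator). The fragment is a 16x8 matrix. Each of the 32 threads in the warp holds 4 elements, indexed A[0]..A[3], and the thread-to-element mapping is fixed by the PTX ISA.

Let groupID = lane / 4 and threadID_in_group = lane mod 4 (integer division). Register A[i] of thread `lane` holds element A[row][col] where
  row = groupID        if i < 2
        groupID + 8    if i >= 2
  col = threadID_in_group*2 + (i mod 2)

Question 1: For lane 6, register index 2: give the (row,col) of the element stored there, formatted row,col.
6: gr=1,th=2
[2] (1+8,2*2+0) = (9,4)

9,4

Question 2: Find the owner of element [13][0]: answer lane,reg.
20,2

r=13->g=5,rb=1  c=0->t=0,b0=0
L=5*4+0=20  i=1*2+0=2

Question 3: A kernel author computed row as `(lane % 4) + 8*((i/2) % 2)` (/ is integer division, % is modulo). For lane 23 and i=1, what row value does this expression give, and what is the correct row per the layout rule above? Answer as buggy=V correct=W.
buggy=3 correct=5

`(lane % 4) + 8*((i/2) % 2)`[23,1]->3
L=23->g=23>>2=5, t=23&3=3
[1]->row 5+0=5  col 3·2+1=7
row: 3 vs 5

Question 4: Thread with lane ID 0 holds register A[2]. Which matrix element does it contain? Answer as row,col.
8,0

lane 0=>0/4=0, 0 mod 4=0
i=2  r:0+8=>8  c:2·0+0=>0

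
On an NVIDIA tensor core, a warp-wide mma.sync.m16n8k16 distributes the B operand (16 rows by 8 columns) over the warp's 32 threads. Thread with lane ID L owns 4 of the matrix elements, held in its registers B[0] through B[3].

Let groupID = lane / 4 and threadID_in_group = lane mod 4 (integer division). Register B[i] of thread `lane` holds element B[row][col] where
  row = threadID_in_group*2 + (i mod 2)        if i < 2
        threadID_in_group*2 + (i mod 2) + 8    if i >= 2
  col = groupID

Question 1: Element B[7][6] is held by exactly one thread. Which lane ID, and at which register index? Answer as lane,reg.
27,1

c:6=>grp=6  r:7=>rB=0,tig=3,lo=1
L=6*4+3=27  i=0*2+1=1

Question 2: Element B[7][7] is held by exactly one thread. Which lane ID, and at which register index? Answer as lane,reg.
31,1

c=7⇒gr=7  r=7⇒Rb=0,th=3,odd=1
L=7*4+3=31  i=0*2+1=1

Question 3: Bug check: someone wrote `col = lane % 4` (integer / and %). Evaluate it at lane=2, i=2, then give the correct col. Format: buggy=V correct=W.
buggy=2 correct=0

`lane % 4`[2,2]->2
2: g=0,t=2
[2] (2*2+0+8,0) = (12,0)
col: 2 vs 0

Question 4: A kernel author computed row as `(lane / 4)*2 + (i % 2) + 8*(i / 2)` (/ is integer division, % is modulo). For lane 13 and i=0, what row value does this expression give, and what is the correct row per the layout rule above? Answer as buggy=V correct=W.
buggy=6 correct=2

`(lane / 4)*2 + (i % 2) + 8*(i / 2)`[13,0]⇒6
L=13⇒gr=13>>2=3, th=13&3=1
[0]⇒row 1·2+0+0=2  col gr=3
row: 6 vs 2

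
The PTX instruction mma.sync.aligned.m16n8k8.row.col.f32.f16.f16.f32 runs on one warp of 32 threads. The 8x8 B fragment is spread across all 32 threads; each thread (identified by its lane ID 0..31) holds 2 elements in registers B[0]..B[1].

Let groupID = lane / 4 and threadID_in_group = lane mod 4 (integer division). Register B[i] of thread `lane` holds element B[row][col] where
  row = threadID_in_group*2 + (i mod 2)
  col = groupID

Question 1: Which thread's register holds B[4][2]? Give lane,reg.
c=2→G=2  r=4→T=2,p=0
L=2*4+2=10  i=0=0

10,0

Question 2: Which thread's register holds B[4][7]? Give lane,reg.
30,0

c:7=>grp=7  r:4=>tig=2,lo=0
L=7*4+2=30  i=0=0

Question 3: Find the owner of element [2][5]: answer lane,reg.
21,0

c: 5->gid=5  r: 2->tid=1,i&1=0
L=5*4+1=21  i=0=0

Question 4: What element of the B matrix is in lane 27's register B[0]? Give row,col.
L=27=>grp=27>>2=6, tig=27&3=3
[0]=>row 3·2+0=6  col grp=6

6,6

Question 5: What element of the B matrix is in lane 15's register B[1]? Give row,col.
lane 15⇒15/4=3, 15 mod 4=3
i=1  r:2·3+1⇒7  c:3

7,3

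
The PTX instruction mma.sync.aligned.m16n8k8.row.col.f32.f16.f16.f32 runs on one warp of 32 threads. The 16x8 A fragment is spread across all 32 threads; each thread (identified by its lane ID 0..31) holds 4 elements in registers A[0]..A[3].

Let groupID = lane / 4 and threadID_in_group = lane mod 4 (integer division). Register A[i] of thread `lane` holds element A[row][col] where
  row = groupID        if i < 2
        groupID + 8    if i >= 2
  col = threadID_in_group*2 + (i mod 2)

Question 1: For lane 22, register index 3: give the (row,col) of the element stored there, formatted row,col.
22: g=5,t=2
[3] (5+8,2*2+1) = (13,5)

13,5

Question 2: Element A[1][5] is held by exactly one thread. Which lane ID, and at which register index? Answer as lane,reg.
r=1->g=1,rb=0  c=5->t=2,b0=1
L=1*4+2=6  i=0*2+1=1

6,1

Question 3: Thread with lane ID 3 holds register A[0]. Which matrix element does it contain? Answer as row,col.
0,6

L=3→G=3>>2=0, T=3&3=3
[0]→row 0+0=0  col 3·2+0=6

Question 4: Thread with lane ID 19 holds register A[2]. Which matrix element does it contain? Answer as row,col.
L=19->g=19>>2=4, t=19&3=3
[2]->row 4+8=12  col 3·2+0=6

12,6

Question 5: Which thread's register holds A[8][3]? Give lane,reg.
1,3

r=8->g=0,rb=1  c=3->t=1,b0=1
L=0*4+1=1  i=1*2+1=3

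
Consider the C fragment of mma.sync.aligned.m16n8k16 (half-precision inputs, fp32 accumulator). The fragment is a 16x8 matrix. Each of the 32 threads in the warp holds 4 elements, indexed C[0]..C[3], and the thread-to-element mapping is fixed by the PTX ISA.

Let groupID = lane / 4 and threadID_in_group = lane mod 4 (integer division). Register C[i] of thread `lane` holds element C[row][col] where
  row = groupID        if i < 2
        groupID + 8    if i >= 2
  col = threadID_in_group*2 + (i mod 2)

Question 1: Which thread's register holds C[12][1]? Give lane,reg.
r=12⇒gr=4,Rb=1  c=1⇒th=0,odd=1
L=4*4+0=16  i=1*2+1=3

16,3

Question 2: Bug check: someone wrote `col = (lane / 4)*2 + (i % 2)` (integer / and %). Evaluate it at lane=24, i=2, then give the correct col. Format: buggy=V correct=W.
buggy=12 correct=0

`(lane / 4)*2 + (i % 2)`[24,2]→12
lane 24→24/4=6, 24 mod 4=0
i=2  r:6+8→14  c:2·0+0→0
col: 12 vs 0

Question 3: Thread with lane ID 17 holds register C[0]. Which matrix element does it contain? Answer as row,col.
lane 17: gid=4 (17/4), tid=1 (17%4)
i=0: r=4+0=4, c=1*2+0=2

4,2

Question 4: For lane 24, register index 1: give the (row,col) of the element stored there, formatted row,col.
6,1

lane 24: grp=6 (24/4), tig=0 (24%4)
i=1: r=6+0=6, c=0*2+1=1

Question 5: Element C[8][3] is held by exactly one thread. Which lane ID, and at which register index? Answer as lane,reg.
r=8→G=0,rhi=1  c=3→T=1,p=1
L=0*4+1=1  i=1*2+1=3

1,3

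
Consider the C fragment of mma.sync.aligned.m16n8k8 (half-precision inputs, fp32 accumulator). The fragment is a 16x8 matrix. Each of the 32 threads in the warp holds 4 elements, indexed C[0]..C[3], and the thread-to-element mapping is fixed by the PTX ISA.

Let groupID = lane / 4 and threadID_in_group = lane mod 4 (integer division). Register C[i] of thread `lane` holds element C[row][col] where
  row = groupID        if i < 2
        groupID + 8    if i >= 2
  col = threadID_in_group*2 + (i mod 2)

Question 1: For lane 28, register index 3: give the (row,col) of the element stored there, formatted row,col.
15,1

lane 28->28/4=7, 28 mod 4=0
i=3  r:7+8->15  c:2·0+1->1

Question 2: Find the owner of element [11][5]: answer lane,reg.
r=11→G=3,rhi=1  c=5→T=2,p=1
L=3*4+2=14  i=1*2+1=3

14,3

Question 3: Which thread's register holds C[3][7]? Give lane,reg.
15,1

r: 3->gid=3,r8=0  c: 7->tid=3,i&1=1
L=3*4+3=15  i=0*2+1=1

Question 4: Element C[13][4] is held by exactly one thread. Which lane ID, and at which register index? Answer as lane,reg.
r=13->g=5,rb=1  c=4->t=2,b0=0
L=5*4+2=22  i=1*2+0=2

22,2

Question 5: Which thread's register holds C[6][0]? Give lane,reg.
r=6→G=6,rhi=0  c=0→T=0,p=0
L=6*4+0=24  i=0*2+0=0

24,0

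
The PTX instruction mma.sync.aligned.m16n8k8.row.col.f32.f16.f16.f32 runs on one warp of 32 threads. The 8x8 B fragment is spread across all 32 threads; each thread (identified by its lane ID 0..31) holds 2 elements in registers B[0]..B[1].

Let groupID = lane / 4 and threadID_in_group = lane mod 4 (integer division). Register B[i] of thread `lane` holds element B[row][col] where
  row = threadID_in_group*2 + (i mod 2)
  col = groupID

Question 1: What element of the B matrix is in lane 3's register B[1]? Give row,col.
7,0

lane 3: gid=0 (3/4), tid=3 (3%4)
i=1: r=3*2+1=7, c=gid=0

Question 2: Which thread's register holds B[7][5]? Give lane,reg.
c=5⇒gr=5  r=7⇒th=3,odd=1
L=5*4+3=23  i=1=1

23,1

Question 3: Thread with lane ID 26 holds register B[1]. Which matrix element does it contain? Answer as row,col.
lane 26: gr=6 (26/4), th=2 (26%4)
i=1: r=2*2+1=5, c=gr=6

5,6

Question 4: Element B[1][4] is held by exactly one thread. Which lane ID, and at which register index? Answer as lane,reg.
16,1

c=4⇒gr=4  r=1⇒th=0,odd=1
L=4*4+0=16  i=1=1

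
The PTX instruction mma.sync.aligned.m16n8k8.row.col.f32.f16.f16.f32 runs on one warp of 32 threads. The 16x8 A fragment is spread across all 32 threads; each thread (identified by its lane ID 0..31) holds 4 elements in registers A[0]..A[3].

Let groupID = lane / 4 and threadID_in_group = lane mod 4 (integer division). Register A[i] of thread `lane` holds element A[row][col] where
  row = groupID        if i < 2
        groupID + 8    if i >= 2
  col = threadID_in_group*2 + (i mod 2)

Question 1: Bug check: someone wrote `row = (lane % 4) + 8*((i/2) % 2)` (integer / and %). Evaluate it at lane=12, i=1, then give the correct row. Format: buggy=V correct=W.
`(lane % 4) + 8*((i/2) % 2)`[12,1]->0
lane 12->12/4=3, 12 mod 4=0
i=1  r:3+0->3  c:2·0+1->1
row: 0 vs 3

buggy=0 correct=3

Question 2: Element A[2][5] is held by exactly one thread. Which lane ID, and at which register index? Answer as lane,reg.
10,1

r=2⇒gr=2,Rb=0  c=5⇒th=2,odd=1
L=2*4+2=10  i=0*2+1=1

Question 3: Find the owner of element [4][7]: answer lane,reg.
r=4→G=4,rhi=0  c=7→T=3,p=1
L=4*4+3=19  i=0*2+1=1

19,1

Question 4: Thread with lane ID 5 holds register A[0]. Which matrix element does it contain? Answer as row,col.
lane 5: gr=1 (5/4), th=1 (5%4)
i=0: r=1+0=1, c=1*2+0=2

1,2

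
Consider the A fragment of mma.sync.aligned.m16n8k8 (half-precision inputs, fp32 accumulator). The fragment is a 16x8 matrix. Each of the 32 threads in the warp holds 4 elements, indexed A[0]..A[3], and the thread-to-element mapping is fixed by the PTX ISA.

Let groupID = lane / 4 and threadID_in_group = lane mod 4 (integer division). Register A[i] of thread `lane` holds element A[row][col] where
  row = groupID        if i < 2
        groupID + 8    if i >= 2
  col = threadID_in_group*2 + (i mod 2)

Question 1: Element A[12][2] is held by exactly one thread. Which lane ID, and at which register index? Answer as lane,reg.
17,2

r: 12->gid=4,r8=1  c: 2->tid=1,i&1=0
L=4*4+1=17  i=1*2+0=2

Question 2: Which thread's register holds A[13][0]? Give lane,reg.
r:13=>grp=5,rB=1  c:0=>tig=0,lo=0
L=5*4+0=20  i=1*2+0=2

20,2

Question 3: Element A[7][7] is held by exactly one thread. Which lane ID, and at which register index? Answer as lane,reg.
r=7→G=7,rhi=0  c=7→T=3,p=1
L=7*4+3=31  i=0*2+1=1

31,1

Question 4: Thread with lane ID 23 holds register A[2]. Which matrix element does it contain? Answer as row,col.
13,6

lane 23: grp=5 (23/4), tig=3 (23%4)
i=2: r=5+8=13, c=3*2+0=6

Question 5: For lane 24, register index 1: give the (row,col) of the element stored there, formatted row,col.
6,1

24: gr=6,th=0
[1] (6+0,0*2+1) = (6,1)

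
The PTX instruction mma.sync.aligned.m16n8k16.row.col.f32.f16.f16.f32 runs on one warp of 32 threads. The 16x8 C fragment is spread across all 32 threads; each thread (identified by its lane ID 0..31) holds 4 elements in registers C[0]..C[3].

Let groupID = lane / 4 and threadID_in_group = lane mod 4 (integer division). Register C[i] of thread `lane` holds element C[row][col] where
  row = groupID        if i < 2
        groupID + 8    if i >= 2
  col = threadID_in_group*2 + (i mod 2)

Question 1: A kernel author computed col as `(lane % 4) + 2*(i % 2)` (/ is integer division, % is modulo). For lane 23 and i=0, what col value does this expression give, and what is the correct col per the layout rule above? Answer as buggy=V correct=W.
buggy=3 correct=6

`(lane % 4) + 2*(i % 2)`[23,0]->3
lane 23: gid=5 (23/4), tid=3 (23%4)
i=0: r=5+0=5, c=3*2+0=6
col: 3 vs 6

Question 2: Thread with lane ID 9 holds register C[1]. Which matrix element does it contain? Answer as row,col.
2,3

lane 9: gr=2 (9/4), th=1 (9%4)
i=1: r=2+0=2, c=1*2+1=3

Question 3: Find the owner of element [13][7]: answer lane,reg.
r=13->g=5,rb=1  c=7->t=3,b0=1
L=5*4+3=23  i=1*2+1=3

23,3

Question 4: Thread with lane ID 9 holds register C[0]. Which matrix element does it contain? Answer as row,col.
9: grp=2,tig=1
[0] (2+0,1*2+0) = (2,2)

2,2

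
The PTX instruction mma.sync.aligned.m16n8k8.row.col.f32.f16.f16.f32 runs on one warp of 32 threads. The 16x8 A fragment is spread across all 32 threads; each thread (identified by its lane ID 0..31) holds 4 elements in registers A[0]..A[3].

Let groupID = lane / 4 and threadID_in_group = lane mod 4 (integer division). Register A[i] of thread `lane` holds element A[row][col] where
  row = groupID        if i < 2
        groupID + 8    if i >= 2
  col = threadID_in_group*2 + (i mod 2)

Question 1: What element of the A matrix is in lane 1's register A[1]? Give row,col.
0,3

lane 1: gr=0 (1/4), th=1 (1%4)
i=1: r=0+0=0, c=1*2+1=3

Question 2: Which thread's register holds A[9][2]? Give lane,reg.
r=9→G=1,rhi=1  c=2→T=1,p=0
L=1*4+1=5  i=1*2+0=2

5,2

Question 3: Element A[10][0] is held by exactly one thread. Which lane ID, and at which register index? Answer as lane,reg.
r: 10->gid=2,r8=1  c: 0->tid=0,i&1=0
L=2*4+0=8  i=1*2+0=2

8,2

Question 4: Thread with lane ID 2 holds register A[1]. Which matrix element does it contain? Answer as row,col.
0,5

lane 2⇒2/4=0, 2 mod 4=2
i=1  r:0+0⇒0  c:2·2+1⇒5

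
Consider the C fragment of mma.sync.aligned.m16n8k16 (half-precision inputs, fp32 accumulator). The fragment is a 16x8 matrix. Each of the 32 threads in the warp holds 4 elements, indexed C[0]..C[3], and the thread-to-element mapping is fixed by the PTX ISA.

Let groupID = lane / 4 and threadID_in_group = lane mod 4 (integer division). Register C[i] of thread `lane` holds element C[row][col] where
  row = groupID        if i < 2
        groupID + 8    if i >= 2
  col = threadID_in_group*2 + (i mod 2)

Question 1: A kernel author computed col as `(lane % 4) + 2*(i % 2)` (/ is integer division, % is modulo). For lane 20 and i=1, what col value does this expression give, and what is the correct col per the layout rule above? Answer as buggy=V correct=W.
`(lane % 4) + 2*(i % 2)`[20,1]=>2
lane 20: grp=5 (20/4), tig=0 (20%4)
i=1: r=5+0=5, c=0*2+1=1
col: 2 vs 1

buggy=2 correct=1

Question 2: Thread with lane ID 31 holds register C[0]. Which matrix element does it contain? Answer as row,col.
lane 31: grp=7 (31/4), tig=3 (31%4)
i=0: r=7+0=7, c=3*2+0=6

7,6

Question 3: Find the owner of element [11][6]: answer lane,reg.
r=11->g=3,rb=1  c=6->t=3,b0=0
L=3*4+3=15  i=1*2+0=2

15,2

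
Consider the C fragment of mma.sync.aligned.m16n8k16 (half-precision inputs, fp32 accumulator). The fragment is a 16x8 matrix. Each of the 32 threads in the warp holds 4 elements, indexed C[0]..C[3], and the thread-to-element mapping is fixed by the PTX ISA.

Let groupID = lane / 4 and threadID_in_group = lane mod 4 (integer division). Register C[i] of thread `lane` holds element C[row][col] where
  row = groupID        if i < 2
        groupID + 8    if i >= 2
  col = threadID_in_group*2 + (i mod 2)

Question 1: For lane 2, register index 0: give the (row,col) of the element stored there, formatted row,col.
lane 2: gid=0 (2/4), tid=2 (2%4)
i=0: r=0+0=0, c=2*2+0=4

0,4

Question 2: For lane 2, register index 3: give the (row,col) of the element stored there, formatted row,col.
8,5

L=2→G=2>>2=0, T=2&3=2
[3]→row 0+8=8  col 2·2+1=5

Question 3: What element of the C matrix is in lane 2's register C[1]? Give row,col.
0,5

2: grp=0,tig=2
[1] (0+0,2*2+1) = (0,5)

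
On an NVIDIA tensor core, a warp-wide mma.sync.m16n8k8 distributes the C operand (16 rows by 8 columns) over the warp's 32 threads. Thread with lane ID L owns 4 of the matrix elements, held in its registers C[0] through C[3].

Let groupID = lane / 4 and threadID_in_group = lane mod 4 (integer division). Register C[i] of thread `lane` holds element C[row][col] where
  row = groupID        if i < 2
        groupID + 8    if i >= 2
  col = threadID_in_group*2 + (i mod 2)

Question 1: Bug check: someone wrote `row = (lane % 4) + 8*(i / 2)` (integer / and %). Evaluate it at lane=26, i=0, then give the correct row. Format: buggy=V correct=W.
`(lane % 4) + 8*(i / 2)`[26,0]⇒2
L=26⇒gr=26>>2=6, th=26&3=2
[0]⇒row 6+0=6  col 2·2+0=4
row: 2 vs 6

buggy=2 correct=6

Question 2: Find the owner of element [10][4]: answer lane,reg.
r=10->g=2,rb=1  c=4->t=2,b0=0
L=2*4+2=10  i=1*2+0=2

10,2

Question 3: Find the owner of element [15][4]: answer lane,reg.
30,2

r=15->g=7,rb=1  c=4->t=2,b0=0
L=7*4+2=30  i=1*2+0=2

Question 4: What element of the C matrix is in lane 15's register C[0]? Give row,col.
L=15=>grp=15>>2=3, tig=15&3=3
[0]=>row 3+0=3  col 3·2+0=6

3,6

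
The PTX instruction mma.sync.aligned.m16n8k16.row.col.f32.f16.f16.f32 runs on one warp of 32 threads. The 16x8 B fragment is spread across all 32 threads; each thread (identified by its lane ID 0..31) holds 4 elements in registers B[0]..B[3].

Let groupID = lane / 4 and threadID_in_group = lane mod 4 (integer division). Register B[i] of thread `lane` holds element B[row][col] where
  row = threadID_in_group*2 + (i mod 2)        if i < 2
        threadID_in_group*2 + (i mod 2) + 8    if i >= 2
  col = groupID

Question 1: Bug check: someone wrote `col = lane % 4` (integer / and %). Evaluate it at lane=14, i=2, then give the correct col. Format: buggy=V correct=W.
buggy=2 correct=3

`lane % 4`[14,2]→2
L=14→G=14>>2=3, T=14&3=2
[2]→row 2·2+0+8=12  col G=3
col: 2 vs 3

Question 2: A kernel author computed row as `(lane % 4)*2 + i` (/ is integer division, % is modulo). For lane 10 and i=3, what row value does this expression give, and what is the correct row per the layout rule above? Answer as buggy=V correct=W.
`(lane % 4)*2 + i`[10,3]→7
10: G=2,T=2
[3] (2*2+1+8,2) = (13,2)
row: 7 vs 13

buggy=7 correct=13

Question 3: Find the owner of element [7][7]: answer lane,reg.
31,1

c:7=>grp=7  r:7=>rB=0,tig=3,lo=1
L=7*4+3=31  i=0*2+1=1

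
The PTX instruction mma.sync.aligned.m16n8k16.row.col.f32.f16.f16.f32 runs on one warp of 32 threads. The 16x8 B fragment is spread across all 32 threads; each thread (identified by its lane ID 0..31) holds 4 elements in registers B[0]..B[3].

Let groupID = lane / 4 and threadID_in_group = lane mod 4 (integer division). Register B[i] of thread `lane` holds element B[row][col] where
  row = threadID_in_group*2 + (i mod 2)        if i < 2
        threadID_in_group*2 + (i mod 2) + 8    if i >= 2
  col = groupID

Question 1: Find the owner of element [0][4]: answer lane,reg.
16,0

c=4⇒gr=4  r=0⇒Rb=0,th=0,odd=0
L=4*4+0=16  i=0*2+0=0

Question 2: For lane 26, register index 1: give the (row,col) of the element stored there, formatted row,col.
5,6

lane 26: G=6 (26/4), T=2 (26%4)
i=1: r=2*2+1+0=5, c=G=6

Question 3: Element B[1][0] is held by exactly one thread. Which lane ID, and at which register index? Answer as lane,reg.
c: 0->gid=0  r: 1->r8=0,tid=0,i&1=1
L=0*4+0=0  i=0*2+1=1

0,1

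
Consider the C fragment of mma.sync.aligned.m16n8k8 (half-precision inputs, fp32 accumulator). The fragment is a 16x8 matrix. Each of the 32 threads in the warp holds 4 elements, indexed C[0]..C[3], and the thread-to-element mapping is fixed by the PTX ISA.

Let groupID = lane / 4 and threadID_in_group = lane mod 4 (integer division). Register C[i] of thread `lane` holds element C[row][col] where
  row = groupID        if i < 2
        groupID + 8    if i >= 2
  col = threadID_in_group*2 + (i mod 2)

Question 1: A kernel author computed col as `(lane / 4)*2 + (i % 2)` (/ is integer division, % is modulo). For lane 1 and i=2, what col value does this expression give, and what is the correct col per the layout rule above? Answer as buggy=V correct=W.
`(lane / 4)*2 + (i % 2)`[1,2]->0
1: gid=0,tid=1
[2] (0+8,1*2+0) = (8,2)
col: 0 vs 2

buggy=0 correct=2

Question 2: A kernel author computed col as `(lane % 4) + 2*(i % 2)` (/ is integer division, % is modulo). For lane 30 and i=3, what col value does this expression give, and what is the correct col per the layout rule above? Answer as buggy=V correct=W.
buggy=4 correct=5

`(lane % 4) + 2*(i % 2)`[30,3]=>4
lane 30: grp=7 (30/4), tig=2 (30%4)
i=3: r=7+8=15, c=2*2+1=5
col: 4 vs 5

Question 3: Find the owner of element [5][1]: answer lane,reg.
r=5⇒gr=5,Rb=0  c=1⇒th=0,odd=1
L=5*4+0=20  i=0*2+1=1

20,1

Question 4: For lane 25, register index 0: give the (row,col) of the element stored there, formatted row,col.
6,2

25: grp=6,tig=1
[0] (6+0,1*2+0) = (6,2)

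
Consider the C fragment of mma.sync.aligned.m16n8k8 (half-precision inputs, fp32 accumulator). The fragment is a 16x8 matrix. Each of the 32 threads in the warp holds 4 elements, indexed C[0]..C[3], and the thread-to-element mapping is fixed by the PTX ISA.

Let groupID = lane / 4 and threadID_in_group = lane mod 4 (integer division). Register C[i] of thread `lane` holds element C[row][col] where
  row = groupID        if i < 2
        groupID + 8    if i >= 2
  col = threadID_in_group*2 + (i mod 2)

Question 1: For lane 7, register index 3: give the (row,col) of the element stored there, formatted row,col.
9,7

L=7→G=7>>2=1, T=7&3=3
[3]→row 1+8=9  col 3·2+1=7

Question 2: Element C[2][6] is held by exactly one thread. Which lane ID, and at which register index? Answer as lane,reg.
r=2→G=2,rhi=0  c=6→T=3,p=0
L=2*4+3=11  i=0*2+0=0

11,0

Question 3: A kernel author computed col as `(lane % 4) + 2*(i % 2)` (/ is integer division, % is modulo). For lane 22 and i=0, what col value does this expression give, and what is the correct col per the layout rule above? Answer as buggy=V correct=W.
buggy=2 correct=4

`(lane % 4) + 2*(i % 2)`[22,0]=>2
lane 22: grp=5 (22/4), tig=2 (22%4)
i=0: r=5+0=5, c=2*2+0=4
col: 2 vs 4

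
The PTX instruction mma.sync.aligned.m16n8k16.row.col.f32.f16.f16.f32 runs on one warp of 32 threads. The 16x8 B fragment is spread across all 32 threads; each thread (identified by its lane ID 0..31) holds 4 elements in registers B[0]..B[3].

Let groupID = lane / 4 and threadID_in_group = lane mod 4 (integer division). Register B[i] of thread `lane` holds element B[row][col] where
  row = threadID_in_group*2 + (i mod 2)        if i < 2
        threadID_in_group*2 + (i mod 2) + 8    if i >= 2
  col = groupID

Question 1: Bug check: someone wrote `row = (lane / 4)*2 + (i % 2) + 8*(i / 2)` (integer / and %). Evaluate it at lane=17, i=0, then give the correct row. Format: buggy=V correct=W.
buggy=8 correct=2

`(lane / 4)*2 + (i % 2) + 8*(i / 2)`[17,0]⇒8
17: gr=4,th=1
[0] (1*2+0+0,4) = (2,4)
row: 8 vs 2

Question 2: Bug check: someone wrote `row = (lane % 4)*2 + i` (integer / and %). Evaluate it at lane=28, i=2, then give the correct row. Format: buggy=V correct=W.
`(lane % 4)*2 + i`[28,2]→2
28: G=7,T=0
[2] (0*2+0+8,7) = (8,7)
row: 2 vs 8

buggy=2 correct=8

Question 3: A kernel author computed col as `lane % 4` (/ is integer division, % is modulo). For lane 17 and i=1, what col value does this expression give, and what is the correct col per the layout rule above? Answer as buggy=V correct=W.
`lane % 4`[17,1]→1
17: G=4,T=1
[1] (1*2+1+0,4) = (3,4)
col: 1 vs 4

buggy=1 correct=4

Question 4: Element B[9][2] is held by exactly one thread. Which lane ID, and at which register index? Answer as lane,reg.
8,3

c=2⇒gr=2  r=9⇒Rb=1,th=0,odd=1
L=2*4+0=8  i=1*2+1=3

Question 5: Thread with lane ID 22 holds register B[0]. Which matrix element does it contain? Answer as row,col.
22: gid=5,tid=2
[0] (2*2+0+0,5) = (4,5)

4,5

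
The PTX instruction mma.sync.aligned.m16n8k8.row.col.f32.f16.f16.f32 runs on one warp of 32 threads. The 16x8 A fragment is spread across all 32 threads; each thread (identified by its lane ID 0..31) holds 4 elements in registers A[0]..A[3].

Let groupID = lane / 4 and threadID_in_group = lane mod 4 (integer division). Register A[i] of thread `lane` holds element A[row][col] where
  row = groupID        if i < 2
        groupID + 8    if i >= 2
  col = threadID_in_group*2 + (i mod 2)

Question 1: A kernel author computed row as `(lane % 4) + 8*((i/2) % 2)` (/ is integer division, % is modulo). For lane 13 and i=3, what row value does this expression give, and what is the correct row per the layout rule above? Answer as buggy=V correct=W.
`(lane % 4) + 8*((i/2) % 2)`[13,3]=>9
lane 13=>13/4=3, 13 mod 4=1
i=3  r:3+8=>11  c:2·1+1=>3
row: 9 vs 11

buggy=9 correct=11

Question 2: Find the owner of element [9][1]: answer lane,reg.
r=9⇒gr=1,Rb=1  c=1⇒th=0,odd=1
L=1*4+0=4  i=1*2+1=3

4,3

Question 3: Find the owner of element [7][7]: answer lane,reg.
r=7->g=7,rb=0  c=7->t=3,b0=1
L=7*4+3=31  i=0*2+1=1

31,1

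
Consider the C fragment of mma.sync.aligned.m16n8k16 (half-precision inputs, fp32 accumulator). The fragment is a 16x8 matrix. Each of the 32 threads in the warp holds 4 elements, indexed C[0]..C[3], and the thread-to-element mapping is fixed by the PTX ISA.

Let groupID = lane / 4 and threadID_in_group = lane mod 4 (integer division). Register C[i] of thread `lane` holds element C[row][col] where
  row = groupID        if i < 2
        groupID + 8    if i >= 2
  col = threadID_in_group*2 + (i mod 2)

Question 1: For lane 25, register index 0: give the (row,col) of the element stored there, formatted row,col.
6,2

lane 25⇒25/4=6, 25 mod 4=1
i=0  r:6+0⇒6  c:2·1+0⇒2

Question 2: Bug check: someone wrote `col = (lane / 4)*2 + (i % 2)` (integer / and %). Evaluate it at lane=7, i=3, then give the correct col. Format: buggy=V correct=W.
`(lane / 4)*2 + (i % 2)`[7,3]->3
lane 7->7/4=1, 7 mod 4=3
i=3  r:1+8->9  c:2·3+1->7
col: 3 vs 7

buggy=3 correct=7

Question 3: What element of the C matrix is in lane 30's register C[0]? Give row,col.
lane 30->30/4=7, 30 mod 4=2
i=0  r:7+0->7  c:2·2+0->4

7,4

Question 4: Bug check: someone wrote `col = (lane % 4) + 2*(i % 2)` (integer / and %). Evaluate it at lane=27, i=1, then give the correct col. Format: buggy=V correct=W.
buggy=5 correct=7

`(lane % 4) + 2*(i % 2)`[27,1]->5
lane 27->27/4=6, 27 mod 4=3
i=1  r:6+0->6  c:2·3+1->7
col: 5 vs 7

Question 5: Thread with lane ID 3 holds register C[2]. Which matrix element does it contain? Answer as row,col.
8,6

3: g=0,t=3
[2] (0+8,3*2+0) = (8,6)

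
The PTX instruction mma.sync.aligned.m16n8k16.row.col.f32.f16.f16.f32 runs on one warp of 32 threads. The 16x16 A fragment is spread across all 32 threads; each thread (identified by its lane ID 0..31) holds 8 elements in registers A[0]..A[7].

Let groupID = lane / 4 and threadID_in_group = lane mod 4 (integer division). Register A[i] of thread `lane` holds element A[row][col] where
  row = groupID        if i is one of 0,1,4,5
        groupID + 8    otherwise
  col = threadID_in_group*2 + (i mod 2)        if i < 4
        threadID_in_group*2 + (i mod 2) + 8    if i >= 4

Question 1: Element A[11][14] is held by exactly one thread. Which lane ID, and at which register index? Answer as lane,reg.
r=11⇒gr=3,Rb=1  c=14⇒Cb=1,th=3,odd=0
L=3*4+3=15  i=1*4+1*2+0=6

15,6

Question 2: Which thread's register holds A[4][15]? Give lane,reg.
r:4=>grp=4,rB=0  c:15=>cB=1,tig=3,lo=1
L=4*4+3=19  i=1*4+0*2+1=5

19,5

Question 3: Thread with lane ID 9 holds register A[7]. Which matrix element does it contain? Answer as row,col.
9: g=2,t=1
[7] (2+8,1*2+1+8) = (10,11)

10,11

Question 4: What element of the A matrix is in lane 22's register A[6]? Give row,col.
13,12

L=22⇒gr=22>>2=5, th=22&3=2
[6]⇒row 5+8=13  col 2·2+0+8=12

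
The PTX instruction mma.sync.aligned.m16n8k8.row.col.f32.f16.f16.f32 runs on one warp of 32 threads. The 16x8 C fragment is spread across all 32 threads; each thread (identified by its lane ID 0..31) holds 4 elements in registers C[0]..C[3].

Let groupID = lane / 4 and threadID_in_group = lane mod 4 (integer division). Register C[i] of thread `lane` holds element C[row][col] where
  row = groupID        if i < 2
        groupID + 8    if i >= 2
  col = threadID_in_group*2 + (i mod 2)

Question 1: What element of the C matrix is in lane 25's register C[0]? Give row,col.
6,2

lane 25: g=6 (25/4), t=1 (25%4)
i=0: r=6+0=6, c=1*2+0=2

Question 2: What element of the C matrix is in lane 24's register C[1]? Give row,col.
L=24→G=24>>2=6, T=24&3=0
[1]→row 6+0=6  col 0·2+1=1

6,1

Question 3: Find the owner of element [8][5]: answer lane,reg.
r: 8->gid=0,r8=1  c: 5->tid=2,i&1=1
L=0*4+2=2  i=1*2+1=3

2,3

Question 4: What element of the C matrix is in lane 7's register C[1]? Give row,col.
1,7

7: gid=1,tid=3
[1] (1+0,3*2+1) = (1,7)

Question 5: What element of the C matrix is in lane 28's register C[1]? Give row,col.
L=28->gid=28>>2=7, tid=28&3=0
[1]->row 7+0=7  col 0·2+1=1

7,1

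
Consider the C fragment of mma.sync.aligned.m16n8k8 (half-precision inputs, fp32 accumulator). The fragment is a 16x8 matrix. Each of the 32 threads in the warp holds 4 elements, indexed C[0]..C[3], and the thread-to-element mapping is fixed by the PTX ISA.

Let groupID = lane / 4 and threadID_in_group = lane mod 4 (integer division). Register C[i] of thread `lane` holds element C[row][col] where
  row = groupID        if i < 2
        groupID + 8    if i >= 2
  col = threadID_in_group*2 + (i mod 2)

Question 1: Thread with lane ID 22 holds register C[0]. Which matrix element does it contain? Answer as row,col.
lane 22=>22/4=5, 22 mod 4=2
i=0  r:5+0=>5  c:2·2+0=>4

5,4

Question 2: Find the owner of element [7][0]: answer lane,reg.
r:7=>grp=7,rB=0  c:0=>tig=0,lo=0
L=7*4+0=28  i=0*2+0=0

28,0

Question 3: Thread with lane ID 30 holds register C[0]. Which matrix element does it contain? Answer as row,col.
30: gr=7,th=2
[0] (7+0,2*2+0) = (7,4)

7,4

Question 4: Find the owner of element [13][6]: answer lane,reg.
r=13→G=5,rhi=1  c=6→T=3,p=0
L=5*4+3=23  i=1*2+0=2

23,2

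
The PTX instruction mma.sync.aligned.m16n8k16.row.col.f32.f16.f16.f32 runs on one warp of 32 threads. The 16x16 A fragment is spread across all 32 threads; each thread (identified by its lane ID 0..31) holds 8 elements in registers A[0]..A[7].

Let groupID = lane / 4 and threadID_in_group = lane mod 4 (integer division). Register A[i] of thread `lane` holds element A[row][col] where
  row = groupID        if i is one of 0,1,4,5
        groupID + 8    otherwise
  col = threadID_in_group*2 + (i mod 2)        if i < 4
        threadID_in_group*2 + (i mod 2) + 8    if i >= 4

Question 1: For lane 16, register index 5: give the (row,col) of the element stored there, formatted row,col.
lane 16->16/4=4, 16 mod 4=0
i=5  r:4+0->4  c:2·0+1+8->9

4,9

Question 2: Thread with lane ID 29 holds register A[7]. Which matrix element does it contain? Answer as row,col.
29: gr=7,th=1
[7] (7+8,1*2+1+8) = (15,11)

15,11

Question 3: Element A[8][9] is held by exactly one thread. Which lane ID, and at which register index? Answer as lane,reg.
0,7

r: 8->gid=0,r8=1  c: 9->c8=1,tid=0,i&1=1
L=0*4+0=0  i=1*4+1*2+1=7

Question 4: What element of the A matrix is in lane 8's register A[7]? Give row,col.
L=8->g=8>>2=2, t=8&3=0
[7]->row 2+8=10  col 0·2+1+8=9

10,9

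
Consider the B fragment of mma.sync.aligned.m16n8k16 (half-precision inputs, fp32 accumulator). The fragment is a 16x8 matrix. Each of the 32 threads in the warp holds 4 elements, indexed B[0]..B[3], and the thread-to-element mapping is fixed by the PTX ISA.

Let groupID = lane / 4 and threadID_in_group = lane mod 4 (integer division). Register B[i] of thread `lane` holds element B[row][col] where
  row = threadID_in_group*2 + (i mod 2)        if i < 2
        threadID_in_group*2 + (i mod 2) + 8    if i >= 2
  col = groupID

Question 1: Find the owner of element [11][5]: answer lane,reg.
c:5=>grp=5  r:11=>rB=1,tig=1,lo=1
L=5*4+1=21  i=1*2+1=3

21,3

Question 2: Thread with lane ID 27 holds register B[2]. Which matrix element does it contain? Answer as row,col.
14,6

L=27->gid=27>>2=6, tid=27&3=3
[2]->row 3·2+0+8=14  col gid=6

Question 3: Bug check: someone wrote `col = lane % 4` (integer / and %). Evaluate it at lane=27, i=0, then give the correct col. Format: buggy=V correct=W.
buggy=3 correct=6

`lane % 4`[27,0]→3
L=27→G=27>>2=6, T=27&3=3
[0]→row 3·2+0+0=6  col G=6
col: 3 vs 6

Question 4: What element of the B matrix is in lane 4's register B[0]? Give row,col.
4: G=1,T=0
[0] (0*2+0+0,1) = (0,1)

0,1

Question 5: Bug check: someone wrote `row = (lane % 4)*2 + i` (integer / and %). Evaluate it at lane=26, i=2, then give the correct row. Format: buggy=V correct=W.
`(lane % 4)*2 + i`[26,2]=>6
lane 26: grp=6 (26/4), tig=2 (26%4)
i=2: r=2*2+0+8=12, c=grp=6
row: 6 vs 12

buggy=6 correct=12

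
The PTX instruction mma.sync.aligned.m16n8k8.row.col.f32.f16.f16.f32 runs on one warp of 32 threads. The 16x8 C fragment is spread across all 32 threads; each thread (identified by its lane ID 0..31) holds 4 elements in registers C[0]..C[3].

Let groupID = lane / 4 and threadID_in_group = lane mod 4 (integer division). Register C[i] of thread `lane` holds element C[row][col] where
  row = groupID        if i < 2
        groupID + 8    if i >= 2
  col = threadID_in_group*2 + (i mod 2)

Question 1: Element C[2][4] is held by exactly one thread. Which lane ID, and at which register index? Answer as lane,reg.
10,0

r:2=>grp=2,rB=0  c:4=>tig=2,lo=0
L=2*4+2=10  i=0*2+0=0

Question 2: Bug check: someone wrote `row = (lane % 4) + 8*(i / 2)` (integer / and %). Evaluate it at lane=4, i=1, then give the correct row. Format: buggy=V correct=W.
buggy=0 correct=1

`(lane % 4) + 8*(i / 2)`[4,1]=>0
4: grp=1,tig=0
[1] (1+0,0*2+1) = (1,1)
row: 0 vs 1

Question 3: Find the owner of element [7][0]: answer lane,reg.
r=7→G=7,rhi=0  c=0→T=0,p=0
L=7*4+0=28  i=0*2+0=0

28,0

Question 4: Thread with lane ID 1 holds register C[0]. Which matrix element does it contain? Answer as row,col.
lane 1: g=0 (1/4), t=1 (1%4)
i=0: r=0+0=0, c=1*2+0=2

0,2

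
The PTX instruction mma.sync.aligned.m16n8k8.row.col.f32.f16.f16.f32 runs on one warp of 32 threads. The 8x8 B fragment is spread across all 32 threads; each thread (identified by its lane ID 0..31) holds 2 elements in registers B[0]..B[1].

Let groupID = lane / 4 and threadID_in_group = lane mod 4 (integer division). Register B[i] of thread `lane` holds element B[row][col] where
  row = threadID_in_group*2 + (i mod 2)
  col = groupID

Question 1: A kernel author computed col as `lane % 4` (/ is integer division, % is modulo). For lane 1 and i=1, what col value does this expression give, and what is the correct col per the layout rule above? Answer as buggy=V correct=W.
buggy=1 correct=0

`lane % 4`[1,1]->1
lane 1->1/4=0, 1 mod 4=1
i=1  r:2·1+1->3  c:0
col: 1 vs 0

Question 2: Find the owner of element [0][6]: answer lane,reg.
24,0

c=6->g=6  r=0->t=0,b0=0
L=6*4+0=24  i=0=0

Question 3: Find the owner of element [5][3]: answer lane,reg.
14,1

c:3=>grp=3  r:5=>tig=2,lo=1
L=3*4+2=14  i=1=1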